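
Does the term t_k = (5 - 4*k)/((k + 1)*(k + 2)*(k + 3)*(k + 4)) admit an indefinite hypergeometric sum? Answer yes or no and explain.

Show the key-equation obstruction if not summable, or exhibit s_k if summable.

Compute t_(k+1)/t_k: get (k + 1)*(4*k - 1)/((k + 5)*(4*k - 5)).
Take A(k)=k + 1, B(k)=k + 5, C(k)=k - 5/4.
f must satisfy (k + 1)·f(k+1) − (k + 4)·f(k) = k - 5/4.
Degrees (1,1,1) ⇒ d ≤ 3.
Coefficient equations give f(k) = -k*(k**2 + 6*k + 23)/24.
Get s_k = R·t_k = k*(k**2 + 6*k + 23)/(6*(k + 1)*(k + 2)*(k + 3)) with R(k) = B(k−1)f(k)/C(k) = -k*(k + 4)*(k**2 + 6*k + 23)/(6*(4*k - 5)).
Δs = (5 - 4*k)/(k**4 + 10*k**3 + 35*k**2 + 50*k + 24), as required.

Yes. s_k = k*(k**2 + 6*k + 23)/(6*(k + 1)*(k + 2)*(k + 3)).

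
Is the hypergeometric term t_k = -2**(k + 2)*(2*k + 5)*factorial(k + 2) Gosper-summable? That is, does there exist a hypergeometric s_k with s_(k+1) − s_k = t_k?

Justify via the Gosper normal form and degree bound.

Yes. s_k = -2**(k + 2)*factorial(k + 2).

Compute t_(k+1)/t_k: get 2*(k + 3)*(2*k + 7)/(2*k + 5).
Gosper form: A/B · C(k+1)/C(k) with A=2*k + 6, B=1, C=k + 5/2.
Key eq: (2*k + 6)·f(k+1) = (1)·f(k) + (k + 5/2).
From deg A=1, deg B=0, deg C=1: d=0.
Solving with deg f ≤ 0: f(k) = 1/2.
R(k) = B(k−1)·f(k)/C(k) = 1/(2*k + 5); s_k = R·t_k = -2**(k + 2)*factorial(k + 2).
Δs = -2**(k + 2)*(2*k + 5)*factorial(k + 2), as required.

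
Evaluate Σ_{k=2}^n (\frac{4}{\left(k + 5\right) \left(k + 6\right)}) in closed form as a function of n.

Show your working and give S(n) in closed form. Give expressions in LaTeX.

S(n) = \frac{4 \left(n - 1\right)}{7 \left(n + 6\right)}

Compute t_(k+1)/t_k: get (k + 5)/(k + 7).
Take A(k)=k + 5, B(k)=k + 7, C(k)=1.
Solve (k + 5)·f(k+1) − (k + 6)·f(k) = 1.
Bound: deg f ≤ 1.
Coefficient equations give f(k) = k/5.
Get s_k = R·t_k = 4*k/(5*(k + 5)) with R(k) = B(k−1)f(k)/C(k) = k*(k + 6)/5.
s_(k+1) − s_k = 4/(k**2 + 11*k + 30) = t_k.
Σ_(k=2)^n t_k = s_(n+1) − s_(2) = (4*(n + 1)/(5*(n + 6))) − (8/35), i.e. 4*(n - 1)/(7*(n + 6)).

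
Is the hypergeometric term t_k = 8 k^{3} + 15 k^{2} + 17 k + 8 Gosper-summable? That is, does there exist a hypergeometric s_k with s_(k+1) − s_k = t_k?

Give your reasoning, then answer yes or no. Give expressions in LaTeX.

Compute t_(k+1)/t_k: get (8*k**3 + 39*k**2 + 71*k + 48)/(8*k**3 + 15*k**2 + 17*k + 8).
Factor: A=1; B=1; C=k**3 + 15*k**2/8 + 17*k/8 + 1.
f must satisfy (1)·f(k+1) − (1)·f(k) = k**3 + 15*k**2/8 + 17*k/8 + 1.
From deg A=0, deg B=0, deg C=3: d=4.
Coefficient equations give f(k) = k*(2*k**3 + k**2 + 3*k + 2)/8.
R(k) = B(k−1)·f(k)/C(k) = k*(2*k**3 + k**2 + 3*k + 2)/(8*k**3 + 15*k**2 + 17*k + 8); s_k = R·t_k = k*(2*k**3 + k**2 + 3*k + 2).
s_(k+1) − s_k = 8*k**3 + 15*k**2 + 17*k + 8 = t_k.

Yes. s_k = k \left(2 k^{3} + k^{2} + 3 k + 2\right).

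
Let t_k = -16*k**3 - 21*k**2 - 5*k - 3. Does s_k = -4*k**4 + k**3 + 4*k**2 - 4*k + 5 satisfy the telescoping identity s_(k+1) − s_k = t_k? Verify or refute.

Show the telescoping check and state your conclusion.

s_(k+1) = -4*k**4 - 15*k**3 - 17*k**2 - 9*k + 2
s_(k+1) − s_k = -16*k**3 - 21*k**2 - 5*k - 3
(s_(k+1) − s_k) − t_k = 0

Valid: the claim telescopes to t_k.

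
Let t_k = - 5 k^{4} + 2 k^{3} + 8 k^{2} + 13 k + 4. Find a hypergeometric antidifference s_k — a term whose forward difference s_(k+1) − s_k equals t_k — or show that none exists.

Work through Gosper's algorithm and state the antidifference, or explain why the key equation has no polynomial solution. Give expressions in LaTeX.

s_k = k \left(- k^{4} + 3 k^{3} + 3 k - 1\right)

The ratio is (5*k**4 + 18*k**3 + 16*k**2 - 15*k - 22)/(5*k**4 - 2*k**3 - 8*k**2 - 13*k - 4).
Factor: A=1; B=1; C=k**4 - 2*k**3/5 - 8*k**2/5 - 13*k/5 - 4/5.
f must satisfy (1)·f(k+1) − (1)·f(k) = k**4 - 2*k**3/5 - 8*k**2/5 - 13*k/5 - 4/5.
From deg A=0, deg B=0, deg C=4: d=5.
A polynomial solution: f(k) = k*(k**4 - 3*k**3 - 3*k + 1)/5.
R(k) = B(k−1)·f(k)/C(k) = k*(k**4 - 3*k**3 - 3*k + 1)/(5*k**4 - 2*k**3 - 8*k**2 - 13*k - 4); s_k = R·t_k = k*(-k**4 + 3*k**3 + 3*k - 1).
s_(k+1) − s_k = -5*k**4 + 2*k**3 + 8*k**2 + 13*k + 4 = t_k.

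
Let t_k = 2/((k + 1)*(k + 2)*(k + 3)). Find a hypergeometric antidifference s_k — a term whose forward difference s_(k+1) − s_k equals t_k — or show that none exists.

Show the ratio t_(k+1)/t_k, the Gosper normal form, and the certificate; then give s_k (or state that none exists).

s_k = k*(k + 3)/(2*(k + 1)*(k + 2))

The ratio is (k + 1)/(k + 4).
Gosper form: A/B · C(k+1)/C(k) with A=k + 1, B=k + 4, C=1.
Key eq: (k + 1)·f(k+1) = (k + 3)·f(k) + (1).
Bound: deg f ≤ 2.
Solve for f: f(k) = k*(k + 3)/4 (degree 2 ≤ 2).
Certificate R = B(k−1)f/C = k*(k + 3)**2/4 gives s_k = k*(k + 3)/(2*(k + 1)*(k + 2)).
Δs = 2/(k**3 + 6*k**2 + 11*k + 6), as required.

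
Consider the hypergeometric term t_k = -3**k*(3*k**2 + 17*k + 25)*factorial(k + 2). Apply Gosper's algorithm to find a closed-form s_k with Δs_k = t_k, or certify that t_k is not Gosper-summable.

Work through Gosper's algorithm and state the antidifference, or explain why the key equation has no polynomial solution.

s_k = -3**k*(k + 2)*factorial(k + 2)

The ratio is 3*(3*k**3 + 32*k**2 + 114*k + 135)/(3*k**2 + 17*k + 25).
Normal form (A,B,C) = (3*k + 9, 1, k**2 + 17*k/3 + 25/3).
Need (3*k + 9)·f(k+1) − (1)·f(k) = k**2 + 17*k/3 + 25/3.
d = 1 from the (1,0,2) case.
Solving with deg f ≤ 1: f(k) = (k + 2)/3.
Get s_k = R·t_k = -3**k*(k + 2)*factorial(k + 2) with R(k) = B(k−1)f(k)/C(k) = (k + 2)/(3*k**2 + 17*k + 25).
Check: Δs_k = -3**k*(3*k**2 + 17*k + 25)*factorial(k + 2). ✓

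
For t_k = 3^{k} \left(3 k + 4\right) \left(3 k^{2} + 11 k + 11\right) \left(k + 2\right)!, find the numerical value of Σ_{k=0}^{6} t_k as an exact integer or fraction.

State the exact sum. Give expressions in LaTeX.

The ratio is 3*(9*k**4 + 99*k**3 + 410*k**2 + 757*k + 525)/(9*k**3 + 45*k**2 + 77*k + 44).
So A=3*k + 9 and B=1, with C=k**3 + 5*k**2 + 77*k/9 + 44/9.
Need (3*k + 9)·f(k+1) − (1)·f(k) = k**3 + 5*k**2 + 77*k/9 + 44/9.
d = 2 from the (1,0,3) case.
Solve for f: f(k) = (3*k**2 + k + 1)/9 (degree 2 ≤ 2).
Certificate R = B(k−1)f/C = (3*k**2 + k + 1)/((3*k + 4)*(3*k**2 + 11*k + 11)) gives s_k = 3**k*(3*k**2 + k + 1)*factorial(k + 2).
Check: Δs_k = 3**k*(3*k + 4)*(3*k**2 + 11*k + 11)*factorial(k + 2). ✓
Sum = s_(7) − s_(0); s_(7) = 123010876800, s_(0) = 2 ⇒ 123010876798.

Σ = 123010876798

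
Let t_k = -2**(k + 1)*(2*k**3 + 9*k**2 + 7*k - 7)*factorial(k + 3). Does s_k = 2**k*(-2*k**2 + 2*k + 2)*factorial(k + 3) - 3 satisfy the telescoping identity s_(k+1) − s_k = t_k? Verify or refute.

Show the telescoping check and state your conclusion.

s_(k+1) = 2**(k + 1)*(2*k - 2*(k + 1)**2 + 4)*factorial(k + 4) - 3
s_(k+1) − s_k = -2**(k + 1)*(2*k**3 + 9*k**2 + 7*k - 7)*factorial(k + 3)
(s_(k+1) − s_k) − t_k = 0

valid (s_(k+1) − s_k reduces to t_k)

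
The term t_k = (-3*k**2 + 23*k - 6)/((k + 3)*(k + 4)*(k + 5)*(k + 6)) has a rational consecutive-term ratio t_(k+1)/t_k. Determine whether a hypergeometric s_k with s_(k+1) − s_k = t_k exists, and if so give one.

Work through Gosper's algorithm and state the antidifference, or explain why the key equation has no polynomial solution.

s_k = k*(-k**2 + 33*k - 62)/(15*(k + 3)*(k + 4)*(k + 5))

Step 1: r(k) = -(k + 3)*(23*k - 3*(k + 1)**2 + 17)/((k + 7)*(3*k**2 - 23*k + 6)).
Gosper form: A/B · C(k+1)/C(k) with A=k + 3, B=k + 7, C=k**2 - 23*k/3 + 2.
f must satisfy (k + 3)·f(k+1) − (k + 6)·f(k) = k**2 - 23*k/3 + 2.
From deg A=1, deg B=1, deg C=2: d=3.
Solving with deg f ≤ 3: f(k) = k*(k - 31)*(k - 2)/45.
Certificate R = B(k−1)f/C = k*(k - 31)*(k - 2)*(k + 6)/(15*(3*k**2 - 23*k + 6)) gives s_k = k*(-k**2 + 33*k - 62)/(15*(k + 3)*(k + 4)*(k + 5)).
s_(k+1) − s_k = (-3*k**2 + 23*k - 6)/(k**4 + 18*k**3 + 119*k**2 + 342*k + 360) = t_k.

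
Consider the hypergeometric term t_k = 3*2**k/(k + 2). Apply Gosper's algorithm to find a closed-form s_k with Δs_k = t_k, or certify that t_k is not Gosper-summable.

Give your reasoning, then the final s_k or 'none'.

not Gosper-summable; s_k does not exist

Compute t_(k+1)/t_k: get 2*(k + 2)/(k + 3).
A = 2*k + 4, B = k + 3, C = 1.
f must satisfy (2*k + 4)·f(k+1) − (k + 2)·f(k) = 1.
deg f ≤ -1 (via 1,1,0).
Negative degree bound (-1): no f exists, t_k not Gosper-summable.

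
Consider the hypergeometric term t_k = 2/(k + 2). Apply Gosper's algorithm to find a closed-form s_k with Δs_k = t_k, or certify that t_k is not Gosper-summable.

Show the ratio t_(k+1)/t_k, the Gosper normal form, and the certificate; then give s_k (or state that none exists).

t_(k+1)/t_k = (k + 2)/(k + 3).
A = k + 2, B = k + 3, C = 1.
Set up (k + 2)·f(k+1) − (k + 2)·f(k) − (1) = 0.
Bound: deg f ≤ 0.
Put f(k) = c0: A·f(k+1) − B(k−1)·f(k) − C = -1; need -1 = 0 — inconsistent ⇒ no f, not summable.

none — t_k is not Gosper-summable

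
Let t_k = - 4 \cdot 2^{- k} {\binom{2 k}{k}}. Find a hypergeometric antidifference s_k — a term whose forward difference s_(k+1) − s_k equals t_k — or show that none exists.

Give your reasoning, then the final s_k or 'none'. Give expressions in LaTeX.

not Gosper-summable; s_k does not exist

Compute t_(k+1)/t_k: get (2*k + 1)/(k + 1).
Normal form (A,B,C) = (2*k + 1, k + 1, 1).
Key eq: (2*k + 1)·f(k+1) = (k)·f(k) + (1).
deg f ≤ -1 (via 1,1,0).
Negative degree bound (-1): no f exists, t_k not Gosper-summable.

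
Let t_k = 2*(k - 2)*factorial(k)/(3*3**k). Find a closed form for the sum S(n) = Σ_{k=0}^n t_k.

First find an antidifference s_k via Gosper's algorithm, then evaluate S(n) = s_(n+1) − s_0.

t_(k+1)/t_k = (k**2 - 1)/(3*(k - 2)).
So A=k/3 + 1/3 and B=1, with C=k - 2.
Solve (k/3 + 1/3)·f(k+1) − (1)·f(k) = k - 2.
From deg A=1, deg B=0, deg C=1: d=0.
Match coefficients ⇒ f(k) = 3.
Then R = B(k−1)f/C = 3/(k - 2), so s_k = R(k)·t_k = 2*factorial(k)/3**k.
s_(k+1) − s_k = 2*(k - 2)*factorial(k)/(3*3**k) = t_k.
Σ_(k=0)^n t_k = s_(n+1) − s_(0) = (2*3**(-n - 1)*factorial(n + 1)) − (2), i.e. -2 + 2*factorial(n + 1)/(3*3**n).

S(n) = -2 + 2*factorial(n + 1)/(3*3**n)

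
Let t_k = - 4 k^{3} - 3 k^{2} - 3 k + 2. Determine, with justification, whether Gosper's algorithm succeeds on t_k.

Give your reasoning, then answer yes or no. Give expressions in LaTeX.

Ratio r(k) = (4*k**3 + 15*k**2 + 21*k + 8)/(4*k**3 + 3*k**2 + 3*k - 2).
So A=1 and B=1, with C=k**3 + 3*k**2/4 + 3*k/4 - 1/2.
Set up (1)·f(k+1) − (1)·f(k) − (k**3 + 3*k**2/4 + 3*k/4 - 1/2) = 0.
Bound: deg f ≤ 4.
A polynomial solution: f(k) = k*(k**3 - k**2 + k - 3)/4.
So s_k = (B(k−1)f/C)·t_k = (k*(k**3 - k**2 + k - 3)/(4*k**3 + 3*k**2 + 3*k - 2))·t_k = k*(-k**3 + k**2 - k + 3).
Check: Δs_k = -4*k**3 - 3*k**2 - 3*k + 2. ✓

Yes. s_k = k \left(- k^{3} + k^{2} - k + 3\right).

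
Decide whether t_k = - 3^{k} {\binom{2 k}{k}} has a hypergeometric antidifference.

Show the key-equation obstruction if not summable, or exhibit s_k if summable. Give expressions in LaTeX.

Compute t_(k+1)/t_k: get 6*(2*k + 1)/(k + 1).
A = 12*k + 6, B = k + 1, C = 1.
Set up (12*k + 6)·f(k+1) − (k)·f(k) − (1) = 0.
Bound: deg f ≤ -1.
deg f ≤ -1 is impossible — no certificate.

No; the degree bound rules out any f.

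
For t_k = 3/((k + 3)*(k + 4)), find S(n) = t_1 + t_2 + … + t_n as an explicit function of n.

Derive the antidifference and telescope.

S(n) = 3*n/(4*(n + 4))

Compute t_(k+1)/t_k: get (k + 3)/(k + 5).
Take A(k)=k + 3, B(k)=k + 5, C(k)=1.
Solve (k + 3)·f(k+1) − (k + 4)·f(k) = 1.
d = 1 from the (1,1,0) case.
Solving with deg f ≤ 1: f(k) = k/3.
So s_k = (B(k−1)f/C)·t_k = (k*(k + 4)/3)·t_k = k/(k + 3).
s_(k+1) − s_k = 3/(k**2 + 7*k + 12) = t_k.
s_(n+1) = (n + 1)/(n + 4) and s_(1) = 1/4, so S(n) = 3*n/(4*(n + 4)).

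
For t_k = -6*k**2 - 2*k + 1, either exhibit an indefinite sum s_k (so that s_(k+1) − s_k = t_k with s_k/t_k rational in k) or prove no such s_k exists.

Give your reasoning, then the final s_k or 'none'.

s_k = k*(-2*k**2 + 2*k + 1)

Ratio r(k) = (6*k**2 + 14*k + 7)/(6*k**2 + 2*k - 1).
Take A(k)=1, B(k)=1, C(k)=k**2 + k/3 - 1/6.
Need (1)·f(k+1) − (1)·f(k) = k**2 + k/3 - 1/6.
Degrees (0,0,2) ⇒ d ≤ 3.
Solving with deg f ≤ 3: f(k) = k*(2*k**2 - 2*k - 1)/6.
So s_k = (B(k−1)f/C)·t_k = (k*(2*k**2 - 2*k - 1)/(6*k**2 + 2*k - 1))·t_k = k*(-2*k**2 + 2*k + 1).
Δs = -6*k**2 - 2*k + 1, as required.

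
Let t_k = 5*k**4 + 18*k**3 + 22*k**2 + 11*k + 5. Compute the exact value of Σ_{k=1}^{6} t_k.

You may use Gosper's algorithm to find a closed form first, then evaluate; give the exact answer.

Σ = 21576

r(k) = (5*k**4 + 38*k**3 + 106*k**2 + 129*k + 61)/(5*k**4 + 18*k**3 + 22*k**2 + 11*k + 5) after simplifying.
A = 1, B = 1, C = k**4 + 18*k**3/5 + 22*k**2/5 + 11*k/5 + 1.
Key eq: (1)·f(k+1) = (1)·f(k) + (k**4 + 18*k**3/5 + 22*k**2/5 + 11*k/5 + 1).
Bound: deg f ≤ 5.
A polynomial solution: f(k) = k*(k**4 + 2*k**3 - k + 3)/5.
Certificate R = B(k−1)f/C = k*(k**4 + 2*k**3 - k + 3)/(5*k**4 + 18*k**3 + 22*k**2 + 11*k + 5) gives s_k = k*(k**4 + 2*k**3 - k + 3).
Verify: 5*k**4 + 18*k**3 + 22*k**2 + 11*k + 5 matches t_k.
Evaluate s at k=7 and k=1: 21581 and 5; difference 21576.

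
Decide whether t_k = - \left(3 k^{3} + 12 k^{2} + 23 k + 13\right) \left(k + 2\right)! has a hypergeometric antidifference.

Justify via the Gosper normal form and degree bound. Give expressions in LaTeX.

Yes. s_k = - \left(3 k^{2} + 2\right) \left(k + 2\right)!.

Step 1: r(k) = (3*k**4 + 30*k**3 + 119*k**2 + 219*k + 153)/(3*k**3 + 12*k**2 + 23*k + 13).
Take A(k)=k + 3, B(k)=1, C(k)=k**3 + 4*k**2 + 23*k/3 + 13/3.
f must satisfy (k + 3)·f(k+1) − (1)·f(k) = k**3 + 4*k**2 + 23*k/3 + 13/3.
Degrees (1,0,3) ⇒ d ≤ 2.
Solve for f: f(k) = (3*k**2 + 2)/3 (degree 2 ≤ 2).
R(k) = B(k−1)·f(k)/C(k) = (3*k**2 + 2)/(3*k**3 + 12*k**2 + 23*k + 13); s_k = R·t_k = -(3*k**2 + 2)*factorial(k + 2).
Δs = -(3*k**3 + 12*k**2 + 23*k + 13)*factorial(k + 2), as required.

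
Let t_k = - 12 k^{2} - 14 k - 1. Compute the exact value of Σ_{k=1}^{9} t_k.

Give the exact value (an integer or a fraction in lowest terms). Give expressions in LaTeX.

r(k) = (12*k**2 + 38*k + 27)/(12*k**2 + 14*k + 1) after simplifying.
Factor: A=1; B=1; C=k**2 + 7*k/6 + 1/12.
Solve (1)·f(k+1) − (1)·f(k) = k**2 + 7*k/6 + 1/12.
deg f ≤ 3 (via 0,0,2).
Solve for f: f(k) = k*(4*k**2 + k - 4)/12 (degree 3 ≤ 3).
R(k) = B(k−1)·f(k)/C(k) = k*(4*k**2 + k - 4)/(12*k**2 + 14*k + 1); s_k = R·t_k = k*(-4*k**2 - k + 4).
Δs = -12*k**2 - 14*k - 1, as required.
Telescoping: Σ = s_(10) − s_(1) = -4060 − (-1) = -4059.

Σ = -4059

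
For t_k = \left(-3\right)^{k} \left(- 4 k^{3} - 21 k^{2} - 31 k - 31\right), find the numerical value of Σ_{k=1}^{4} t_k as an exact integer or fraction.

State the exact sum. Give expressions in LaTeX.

Σ = -50760

Ratio r(k) = 3*(-4*k**3 - 33*k**2 - 85*k - 87)/(4*k**3 + 21*k**2 + 31*k + 31).
Factor: A=-3; B=1; C=k**3 + 21*k**2/4 + 31*k/4 + 31/4.
Solve (-3)·f(k+1) − (1)·f(k) = k**3 + 21*k**2/4 + 31*k/4 + 31/4.
d = 3 from the (0,0,3) case.
Coefficient equations give f(k) = -(k**3 + 3*k**2 + k + 4)/4.
Then R = B(k−1)f/C = -(k**3 + 3*k**2 + k + 4)/(4*k**3 + 21*k**2 + 31*k + 31), so s_k = R(k)·t_k = (-3)**k*(k**3 + 3*k**2 + k + 4).
Check: Δs_k = (-3)**k*(-4*k**3 - 21*k**2 - 31*k - 31). ✓
Evaluate s at k=5 and k=1: -50787 and -27; difference -50760.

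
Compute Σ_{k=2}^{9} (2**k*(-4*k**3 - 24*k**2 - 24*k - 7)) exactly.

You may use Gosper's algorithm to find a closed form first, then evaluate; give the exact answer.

Ratio r(k) = 2*(4*k**3 + 36*k**2 + 84*k + 59)/(4*k**3 + 24*k**2 + 24*k + 7).
Normal form (A,B,C) = (2, 1, k**3 + 6*k**2 + 6*k + 7/4).
Need (2)·f(k+1) − (1)·f(k) = k**3 + 6*k**2 + 6*k + 7/4.
Degrees (0,0,3) ⇒ d ≤ 3.
Solving with deg f ≤ 3: f(k) = (4*k**3 - 1)/4.
Then R = B(k−1)f/C = (4*k**3 - 1)/(4*k**3 + 24*k**2 + 24*k + 7), so s_k = R(k)·t_k = 2**k*(1 - 4*k**3).
Δs = 2**k*(4*k**3 - 8*(k + 1)**3 + 1), as required.
Sum = s_(10) − s_(2); s_(10) = -4094976, s_(2) = -124 ⇒ -4094852.

Σ = -4094852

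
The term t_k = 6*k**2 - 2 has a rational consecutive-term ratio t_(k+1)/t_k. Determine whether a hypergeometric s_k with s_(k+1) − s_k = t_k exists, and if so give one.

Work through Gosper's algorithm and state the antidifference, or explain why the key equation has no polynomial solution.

s_k = k*(2*k**2 - 3*k - 1)

Step 1: r(k) = (3*(k + 1)**2 - 1)/(3*k**2 - 1).
A = 1, B = 1, C = k**2 - 1/3.
Need (1)·f(k+1) − (1)·f(k) = k**2 - 1/3.
Bound: deg f ≤ 3.
Coefficient equations give f(k) = k*(2*k**2 - 3*k - 1)/6.
So s_k = (B(k−1)f/C)·t_k = (k*(2*k**2 - 3*k - 1)/(2*(3*k**2 - 1)))·t_k = k*(2*k**2 - 3*k - 1).
s_(k+1) − s_k = 6*k**2 - 2 = t_k.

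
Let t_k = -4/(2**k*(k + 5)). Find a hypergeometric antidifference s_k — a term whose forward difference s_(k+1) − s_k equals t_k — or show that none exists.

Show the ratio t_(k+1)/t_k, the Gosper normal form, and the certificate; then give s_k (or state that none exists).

none (Gosper's algorithm certifies no s_k)

Step 1: r(k) = (k + 5)/(2*(k + 6)).
Normal form (A,B,C) = (k/2 + 5/2, k + 6, 1).
Key eq: (k/2 + 5/2)·f(k+1) = (k + 5)·f(k) + (1).
deg f ≤ -1 (via 1,1,0).
d = -1 < 0 ⇒ no nonzero polynomial f; not summable.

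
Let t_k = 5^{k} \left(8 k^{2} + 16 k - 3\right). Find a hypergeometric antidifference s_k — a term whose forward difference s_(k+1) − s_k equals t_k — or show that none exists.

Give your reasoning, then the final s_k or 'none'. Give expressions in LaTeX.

s_k = 5^{k} \left(2 k^{2} - k - 2\right)

Compute t_(k+1)/t_k: get 5*(8*k**2 + 32*k + 21)/(8*k**2 + 16*k - 3).
Factor: A=5; B=1; C=k**2 + 2*k - 3/8.
Need (5)·f(k+1) − (1)·f(k) = k**2 + 2*k - 3/8.
d = 2 from the (0,0,2) case.
Match coefficients ⇒ f(k) = (2*k**2 - k - 2)/8.
Get s_k = R·t_k = 5**k*(2*k**2 - k - 2) with R(k) = B(k−1)f(k)/C(k) = (2*k**2 - k - 2)/(8*k**2 + 16*k - 3).
Verify: 5**k*(8*k**2 + 16*k - 3) matches t_k.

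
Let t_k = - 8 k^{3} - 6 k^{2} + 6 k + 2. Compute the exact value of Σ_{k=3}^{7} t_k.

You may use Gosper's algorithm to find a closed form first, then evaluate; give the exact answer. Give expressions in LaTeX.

The ratio is (4*k**3 + 15*k**2 + 15*k + 3)/(4*k**3 + 3*k**2 - 3*k - 1).
Gosper form: A/B · C(k+1)/C(k) with A=1, B=1, C=k**3 + 3*k**2/4 - 3*k/4 - 1/4.
Key eq: (1)·f(k+1) = (1)·f(k) + (k**3 + 3*k**2/4 - 3*k/4 - 1/4).
Bound: deg f ≤ 4.
Solving with deg f ≤ 4: f(k) = k*(k**3 - k**2 - 2*k + 1)/4.
So s_k = (B(k−1)f/C)·t_k = (k*(k**3 - k**2 - 2*k + 1)/(4*k**3 + 3*k**2 - 3*k - 1))·t_k = 2*k*(-k**3 + k**2 + 2*k - 1).
Check: Δs_k = -8*k**3 - 6*k**2 + 6*k + 2. ✓
Telescoping: Σ = s_(8) − s_(3) = -6928 − (-78) = -6850.

Σ = -6850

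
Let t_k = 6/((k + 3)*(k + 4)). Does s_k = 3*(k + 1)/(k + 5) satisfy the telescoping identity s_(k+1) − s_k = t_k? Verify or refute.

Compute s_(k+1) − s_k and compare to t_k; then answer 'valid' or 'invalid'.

s_(k+1) = 3*(k + 2)/(k + 6)
s_(k+1) − s_k = 12/(k**2 + 11*k + 30)
(s_(k+1) − s_k) − t_k = 6*(k**2 + 3*k - 6)/(k**4 + 18*k**3 + 119*k**2 + 342*k + 360)

Invalid: residual 6*(k**2 + 3*k - 6)/(k**4 + 18*k**3 + 119*k**2 + 342*k + 360) ≠ 0.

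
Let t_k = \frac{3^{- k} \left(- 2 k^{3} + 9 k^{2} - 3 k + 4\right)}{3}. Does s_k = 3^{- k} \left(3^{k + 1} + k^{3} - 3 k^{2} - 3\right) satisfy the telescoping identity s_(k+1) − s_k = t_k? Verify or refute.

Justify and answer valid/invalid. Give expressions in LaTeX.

valid; difference matches t_k

s_(k+1) = (9*3**k + k**3 - 3*k - 5)/(3*3**k)
s_(k+1) − s_k = (-2*k**3 + 9*k**2 - 3*k + 4)/(3*3**k)
(s_(k+1) − s_k) − t_k = 0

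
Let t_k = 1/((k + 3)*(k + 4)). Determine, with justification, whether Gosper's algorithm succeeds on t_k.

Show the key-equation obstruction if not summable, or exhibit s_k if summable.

Ratio r(k) = (k + 3)/(k + 5).
Gosper form: A/B · C(k+1)/C(k) with A=k + 3, B=k + 5, C=1.
f must satisfy (k + 3)·f(k+1) − (k + 4)·f(k) = 1.
Bound: deg f ≤ 1.
Match coefficients ⇒ f(k) = k/3.
Get s_k = R·t_k = k/(3*(k + 3)) with R(k) = B(k−1)f(k)/C(k) = k*(k + 4)/3.
s_(k+1) − s_k = 1/(k**2 + 7*k + 12) = t_k.

Yes. s_k = k/(3*(k + 3)).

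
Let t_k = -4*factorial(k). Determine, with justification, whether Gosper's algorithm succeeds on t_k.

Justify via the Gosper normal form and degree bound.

Ratio r(k) = k + 1.
A = k + 1, B = 1, C = 1.
f must satisfy (k + 1)·f(k+1) − (1)·f(k) = 1.
From deg A=1, deg B=0, deg C=0: d=-1.
Negative degree bound (-1): no f exists, t_k not Gosper-summable.

No — negative degree bound, so no certificate f.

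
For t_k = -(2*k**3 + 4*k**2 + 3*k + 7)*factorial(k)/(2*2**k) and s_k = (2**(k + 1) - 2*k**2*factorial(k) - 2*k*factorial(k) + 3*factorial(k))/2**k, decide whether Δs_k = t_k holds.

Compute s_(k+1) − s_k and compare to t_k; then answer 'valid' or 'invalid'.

Valid: the claim telescopes to t_k.

s_(k+1) = (4*2**k - 2*k**3*factorial(k) - 8*k**2*factorial(k) - 7*k*factorial(k) - factorial(k))/(2*2**k)
s_(k+1) − s_k = -(2*k**3 + 4*k**2 + 3*k + 7)*factorial(k)/(2*2**k)
(s_(k+1) − s_k) − t_k = 0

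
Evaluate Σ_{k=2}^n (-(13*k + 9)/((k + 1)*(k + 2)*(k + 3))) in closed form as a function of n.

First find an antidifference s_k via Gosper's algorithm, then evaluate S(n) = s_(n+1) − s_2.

S(n) = (-37*n**2 - 29*n + 66)/(12*(n**2 + 5*n + 6))

Compute t_(k+1)/t_k: get (k + 1)*(13*k + 22)/((k + 4)*(13*k + 9)).
Factor: A=k + 1; B=k + 4; C=k + 9/13.
f must satisfy (k + 1)·f(k+1) − (k + 3)·f(k) = k + 9/13.
From deg A=1, deg B=1, deg C=1: d=2.
Coefficient equations give f(k) = k*(11*k + 7)/26.
Then R = B(k−1)f/C = k*(k + 3)*(11*k + 7)/(2*(13*k + 9)), so s_k = R(k)·t_k = k*(-11*k - 7)/(2*(k + 1)*(k + 2)).
Δs = (-13*k - 9)/(k**3 + 6*k**2 + 11*k + 6), as required.
Σ_(k=2)^n t_k = s_(n+1) − s_(2) = ((-11*n**2 - 29*n - 18)/(2*(n**2 + 5*n + 6))) − (-29/12), i.e. (-37*n**2 - 29*n + 66)/(12*(n**2 + 5*n + 6)).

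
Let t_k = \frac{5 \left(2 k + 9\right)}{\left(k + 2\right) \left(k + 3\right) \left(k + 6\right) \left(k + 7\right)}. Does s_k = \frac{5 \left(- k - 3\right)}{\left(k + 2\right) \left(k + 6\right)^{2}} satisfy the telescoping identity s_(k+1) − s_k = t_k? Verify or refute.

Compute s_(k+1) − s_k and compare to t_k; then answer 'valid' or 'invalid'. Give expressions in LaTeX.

Invalid: residual \frac{15 \left(- 3 k^{2} - 31 k - 75\right)}{k^{6} + 31 k^{5} + 389 k^{4} + 2513 k^{3} + 8742 k^{2} + 15372 k + 10584} ≠ 0.

s_(k+1) = 5*(-k - 4)/((k + 3)*(k + 7)**2)
s_(k+1) − s_k = 5*(-(k + 2)*(k + 4)*(k + 6)**2 + (k + 3)**2*(k + 7)**2)/((k + 2)*(k + 3)*(k + 6)**2*(k + 7)**2)
(s_(k+1) − s_k) − t_k = 15*(-3*k**2 - 31*k - 75)/(k**6 + 31*k**5 + 389*k**4 + 2513*k**3 + 8742*k**2 + 15372*k + 10584)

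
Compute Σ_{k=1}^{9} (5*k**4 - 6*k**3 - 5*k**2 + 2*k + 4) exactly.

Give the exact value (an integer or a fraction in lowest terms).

Σ = 63216

t_(k+1)/t_k = k*(5*k**3 + 14*k**2 + 7*k - 6)/(5*k**4 - 6*k**3 - 5*k**2 + 2*k + 4).
A = 1, B = 1, C = k**4 - 6*k**3/5 - k**2 + 2*k/5 + 4/5.
Key eq: (1)·f(k+1) = (1)·f(k) + (k**4 - 6*k**3/5 - k**2 + 2*k/5 + 4/5).
d = 5 from the (0,0,4) case.
Solving with deg f ≤ 5: f(k) = k*(k**4 - 4*k**3 + 3*k**2 + 2*k + 2)/5.
Certificate R = B(k−1)f/C = k*(k**4 - 4*k**3 + 3*k**2 + 2*k + 2)/((k - 1)*(5*k**3 - k**2 - 6*k - 4)) gives s_k = k*(k**4 - 4*k**3 + 3*k**2 + 2*k + 2).
Check: Δs_k = 5*k**4 - 6*k**3 - 5*k**2 + 2*k + 4. ✓
Telescoping: Σ = s_(10) − s_(1) = 63220 − (4) = 63216.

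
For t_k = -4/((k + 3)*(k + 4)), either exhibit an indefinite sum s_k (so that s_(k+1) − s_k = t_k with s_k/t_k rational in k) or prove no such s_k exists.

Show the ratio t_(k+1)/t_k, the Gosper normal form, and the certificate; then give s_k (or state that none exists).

s_k = -4*k/(3*k + 9)

t_(k+1)/t_k = (k + 3)/(k + 5).
A = k + 3, B = k + 5, C = 1.
Key eq: (k + 3)·f(k+1) = (k + 4)·f(k) + (1).
d = 1 from the (1,1,0) case.
A polynomial solution: f(k) = k/3.
Then R = B(k−1)f/C = k*(k + 4)/3, so s_k = R(k)·t_k = -4*k/(3*k + 9).
Verify: -4/(k**2 + 7*k + 12) matches t_k.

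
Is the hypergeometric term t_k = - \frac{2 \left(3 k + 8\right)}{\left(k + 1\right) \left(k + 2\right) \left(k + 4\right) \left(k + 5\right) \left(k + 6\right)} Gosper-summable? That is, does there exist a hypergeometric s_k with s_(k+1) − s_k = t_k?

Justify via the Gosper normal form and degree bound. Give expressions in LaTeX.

Yes. s_k = \frac{k \left(- k^{2} - 10 k - 29\right)}{10 \left(k^{3} + 10 k^{2} + 29 k + 20\right)}.

Ratio r(k) = (k + 1)*(k + 4)*(3*k + 11)/((k + 3)*(k + 7)*(3*k + 8)).
Normal form (A,B,C) = (k + 1, k + 7, k**2 + 17*k/3 + 8).
Key eq: (k + 1)·f(k+1) = (k + 6)·f(k) + (k**2 + 17*k/3 + 8).
From deg A=1, deg B=1, deg C=2: d=5.
Solve for f: f(k) = k*(k + 2)*(k + 3)*(k**2 + 10*k + 29)/60 (degree 5 ≤ 5).
R(k) = B(k−1)·f(k)/C(k) = k*(k + 2)*(k + 6)*(k**2 + 10*k + 29)/(20*(3*k + 8)); s_k = R·t_k = k*(-k**2 - 10*k - 29)/(10*(k**3 + 10*k**2 + 29*k + 20)).
s_(k+1) − s_k = 2*(-3*k - 8)/(k**5 + 18*k**4 + 121*k**3 + 372*k**2 + 508*k + 240) = t_k.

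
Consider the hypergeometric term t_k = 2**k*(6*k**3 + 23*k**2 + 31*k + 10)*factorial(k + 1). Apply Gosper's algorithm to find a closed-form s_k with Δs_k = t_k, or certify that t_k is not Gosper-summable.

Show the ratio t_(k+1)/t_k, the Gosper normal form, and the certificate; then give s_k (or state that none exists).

s_k = 2**k*(k + 1)*(3*k - 2)*factorial(k + 1)

Compute t_(k+1)/t_k: get 2*(6*k**4 + 53*k**3 + 177*k**2 + 260*k + 140)/(6*k**3 + 23*k**2 + 31*k + 10).
So A=2*k + 4 and B=1, with C=k**3 + 23*k**2/6 + 31*k/6 + 5/3.
Set up (2*k + 4)·f(k+1) − (1)·f(k) − (k**3 + 23*k**2/6 + 31*k/6 + 5/3) = 0.
deg f ≤ 2 (via 1,0,3).
Match coefficients ⇒ f(k) = (k + 1)*(3*k - 2)/6.
Get s_k = R·t_k = 2**k*(k + 1)*(3*k - 2)*factorial(k + 1) with R(k) = B(k−1)f(k)/C(k) = (k + 1)*(3*k - 2)/(6*k**3 + 23*k**2 + 31*k + 10).
s_(k+1) − s_k = 2**k*(6*k**3 + 23*k**2 + 31*k + 10)*factorial(k + 1) = t_k.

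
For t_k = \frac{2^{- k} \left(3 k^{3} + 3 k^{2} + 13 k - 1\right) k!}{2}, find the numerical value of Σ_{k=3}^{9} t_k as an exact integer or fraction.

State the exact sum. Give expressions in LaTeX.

Σ = 4309107/4

The ratio is (3*k**4 + 15*k**3 + 40*k**2 + 46*k + 18)/(2*(3*k**3 + 3*k**2 + 13*k - 1)).
A = k/2 + 1/2, B = 1, C = k**3 + k**2 + 13*k/3 - 1/3.
Solve (k/2 + 1/2)·f(k+1) − (1)·f(k) = k**3 + k**2 + 13*k/3 - 1/3.
Degrees (1,0,3) ⇒ d ≤ 2.
Coefficient equations give f(k) = 2*(3*k**2 + 4)/3.
Then R = B(k−1)f/C = 2*(3*k**2 + 4)/(3*k**3 + 3*k**2 + 13*k - 1), so s_k = R(k)·t_k = (3*k**2 + 4)*factorial(k)/2**k.
Δs = (3*k**3 + 3*k**2 + 13*k - 1)*factorial(k)/(2*2**k), as required.
Sum = s_(10) − s_(3); s_(10) = 1077300, s_(3) = 93/4 ⇒ 4309107/4.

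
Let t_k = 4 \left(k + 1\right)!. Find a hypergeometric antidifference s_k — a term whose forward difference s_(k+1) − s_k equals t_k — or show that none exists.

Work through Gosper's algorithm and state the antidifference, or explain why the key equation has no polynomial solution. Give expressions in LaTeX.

not Gosper-summable; s_k does not exist

The ratio is k + 2.
Gosper form: A/B · C(k+1)/C(k) with A=k + 2, B=1, C=1.
Need (k + 2)·f(k+1) − (1)·f(k) = 1.
Degrees (1,0,0) ⇒ d ≤ -1.
d = -1 < 0 ⇒ no nonzero polynomial f; not summable.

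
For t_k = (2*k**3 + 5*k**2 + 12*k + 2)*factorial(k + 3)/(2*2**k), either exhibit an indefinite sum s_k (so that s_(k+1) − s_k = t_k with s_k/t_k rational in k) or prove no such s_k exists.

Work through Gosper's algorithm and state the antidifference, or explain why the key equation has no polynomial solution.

s_k = (2*k**2 - 3*k + 3)*factorial(k + 3)/2**k

t_(k+1)/t_k = (2*k**4 + 19*k**3 + 72*k**2 + 133*k + 84)/(2*(2*k**3 + 5*k**2 + 12*k + 2)).
Normal form (A,B,C) = (k/2 + 2, 1, k**3 + 5*k**2/2 + 6*k + 1).
f must satisfy (k/2 + 2)·f(k+1) − (1)·f(k) = k**3 + 5*k**2/2 + 6*k + 1.
Bound: deg f ≤ 2.
Match coefficients ⇒ f(k) = 2*k**2 - 3*k + 3.
R(k) = B(k−1)·f(k)/C(k) = 2*(2*k**2 - 3*k + 3)/(2*k**3 + 5*k**2 + 12*k + 2); s_k = R·t_k = (2*k**2 - 3*k + 3)*factorial(k + 3)/2**k.
Check: Δs_k = (2*k**3 + 5*k**2 + 12*k + 2)*factorial(k + 3)/(2*2**k). ✓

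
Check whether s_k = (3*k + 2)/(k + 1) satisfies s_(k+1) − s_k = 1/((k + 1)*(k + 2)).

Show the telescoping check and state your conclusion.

Valid — Δs_k = t_k.

s_(k+1) = (3*k + 5)/(k + 2)
s_(k+1) − s_k = 1/(k**2 + 3*k + 2)
(s_(k+1) − s_k) − t_k = 0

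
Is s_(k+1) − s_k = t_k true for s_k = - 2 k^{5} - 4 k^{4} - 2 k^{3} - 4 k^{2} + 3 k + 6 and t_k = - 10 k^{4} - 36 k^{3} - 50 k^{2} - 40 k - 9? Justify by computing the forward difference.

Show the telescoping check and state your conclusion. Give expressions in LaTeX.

valid; difference matches t_k

s_(k+1) = -2*k**5 - 14*k**4 - 38*k**3 - 54*k**2 - 37*k - 3
s_(k+1) − s_k = -10*k**4 - 36*k**3 - 50*k**2 - 40*k - 9
(s_(k+1) − s_k) − t_k = 0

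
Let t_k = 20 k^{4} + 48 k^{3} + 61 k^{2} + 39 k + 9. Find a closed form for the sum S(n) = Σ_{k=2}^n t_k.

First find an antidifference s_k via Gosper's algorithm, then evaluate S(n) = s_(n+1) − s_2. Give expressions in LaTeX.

Step 1: r(k) = (20*k**4 + 128*k**3 + 325*k**2 + 385*k + 177)/(20*k**4 + 48*k**3 + 61*k**2 + 39*k + 9).
A = 1, B = 1, C = k**4 + 12*k**3/5 + 61*k**2/20 + 39*k/20 + 9/20.
f must satisfy (1)·f(k+1) − (1)·f(k) = k**4 + 12*k**3/5 + 61*k**2/20 + 39*k/20 + 9/20.
deg f ≤ 5 (via 0,0,4).
A polynomial solution: f(k) = k*(4*k**4 + 2*k**3 + 3*k**2 + k - 1)/20.
Certificate R = B(k−1)f/C = k*(4*k**4 + 2*k**3 + 3*k**2 + k - 1)/((2*k + 1)*(10*k**3 + 19*k**2 + 21*k + 9)) gives s_k = k*(4*k**4 + 2*k**3 + 3*k**2 + k - 1).
Verify: 20*k**4 + 48*k**3 + 61*k**2 + 39*k + 9 matches t_k.
Telescope: S(n) = s_(n+1) − s_(2) = 4*n**5 + 22*n**4 + 51*n**3 + 62*n**2 + 38*n + 9 − (186) = 4*n**5 + 22*n**4 + 51*n**3 + 62*n**2 + 38*n - 177.

S(n) = 4 n^{5} + 22 n^{4} + 51 n^{3} + 62 n^{2} + 38 n - 177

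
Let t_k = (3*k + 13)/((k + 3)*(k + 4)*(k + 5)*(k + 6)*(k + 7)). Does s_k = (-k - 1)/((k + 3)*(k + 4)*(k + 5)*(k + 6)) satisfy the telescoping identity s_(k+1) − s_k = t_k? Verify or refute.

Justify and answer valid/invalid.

s_(k+1) = (-k - 2)/((k + 4)*(k + 5)*(k + 6)*(k + 7))
s_(k+1) − s_k = (3*k + 1)/(k**5 + 25*k**4 + 245*k**3 + 1175*k**2 + 2754*k + 2520)
(s_(k+1) − s_k) − t_k = -12/(k**5 + 25*k**4 + 245*k**3 + 1175*k**2 + 2754*k + 2520)

Invalid: residual -12/(k**5 + 25*k**4 + 245*k**3 + 1175*k**2 + 2754*k + 2520) ≠ 0.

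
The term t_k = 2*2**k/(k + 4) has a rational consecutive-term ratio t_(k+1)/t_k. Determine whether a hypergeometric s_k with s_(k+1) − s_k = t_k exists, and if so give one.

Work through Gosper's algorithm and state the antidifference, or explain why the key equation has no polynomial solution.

r(k) = 2*(k + 4)/(k + 5) after simplifying.
Normal form (A,B,C) = (2*k + 8, k + 5, 1).
Set up (2*k + 8)·f(k+1) − (k + 4)·f(k) − (1) = 0.
deg f ≤ -1 (via 1,1,0).
d = -1 < 0 ⇒ no nonzero polynomial f; not summable.

none (Gosper's algorithm certifies no s_k)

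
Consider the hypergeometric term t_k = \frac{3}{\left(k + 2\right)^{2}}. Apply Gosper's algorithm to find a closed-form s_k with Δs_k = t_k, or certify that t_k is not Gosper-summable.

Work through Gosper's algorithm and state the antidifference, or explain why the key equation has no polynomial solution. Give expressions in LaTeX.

no hypergeometric antidifference exists

The ratio is (k + 2)**2/(k + 3)**2.
Factor: A=k**2 + 4*k + 4; B=k**2 + 6*k + 9; C=1.
f must satisfy (k**2 + 4*k + 4)·f(k+1) − (k**2 + 4*k + 4)·f(k) = 1.
Bound: deg f ≤ 0.
f = c0 ⇒ A·f(k+1) − B(k−1)·f(k) − C = -1. The system {-1 = 0} is inconsistent; no antidifference.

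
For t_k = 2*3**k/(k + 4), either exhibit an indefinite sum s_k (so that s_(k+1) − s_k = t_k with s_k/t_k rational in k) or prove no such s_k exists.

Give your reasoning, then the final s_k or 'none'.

The ratio is 3*(k + 4)/(k + 5).
Normal form (A,B,C) = (3*k + 12, k + 5, 1).
Set up (3*k + 12)·f(k+1) − (k + 4)·f(k) − (1) = 0.
Degrees (1,1,0) ⇒ d ≤ -1.
d = -1 < 0 ⇒ no nonzero polynomial f; not summable.

not Gosper-summable; s_k does not exist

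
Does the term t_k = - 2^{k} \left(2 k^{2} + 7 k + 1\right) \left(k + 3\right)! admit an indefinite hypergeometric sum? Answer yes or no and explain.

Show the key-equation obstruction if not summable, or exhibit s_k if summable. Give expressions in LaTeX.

Step 1: r(k) = 2*(2*k**3 + 19*k**2 + 54*k + 40)/(2*k**2 + 7*k + 1).
Take A(k)=2*k + 8, B(k)=1, C(k)=k**2 + 7*k/2 + 1/2.
Set up (2*k + 8)·f(k+1) − (1)·f(k) − (k**2 + 7*k/2 + 1/2) = 0.
Degrees (1,0,2) ⇒ d ≤ 1.
A polynomial solution: f(k) = (k - 1)/2.
Get s_k = R·t_k = -2**k*(k - 1)*factorial(k + 3) with R(k) = B(k−1)f(k)/C(k) = (k - 1)/(2*k**2 + 7*k + 1).
Δs = -2**k*(2*k**2 + 7*k + 1)*factorial(k + 3), as required.

Yes. s_k = - 2^{k} \left(k - 1\right) \left(k + 3\right)!.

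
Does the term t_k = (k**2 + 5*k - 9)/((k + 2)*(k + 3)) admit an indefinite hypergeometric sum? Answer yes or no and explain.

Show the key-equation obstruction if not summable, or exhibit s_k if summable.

Yes. s_k = k*(2*k - 11)/(2*(k + 2)).

r(k) = (k + 2)*(5*k + (k + 1)**2 - 4)/((k + 4)*(k**2 + 5*k - 9)) after simplifying.
Gosper form: A/B · C(k+1)/C(k) with A=k + 2, B=k + 4, C=k**2 + 5*k - 9.
Need (k + 2)·f(k+1) − (k + 3)·f(k) = k**2 + 5*k - 9.
deg f ≤ 2 (via 1,1,2).
A polynomial solution: f(k) = k*(2*k - 11)/2.
R(k) = B(k−1)·f(k)/C(k) = k*(k + 3)*(2*k - 11)/(2*(k**2 + 5*k - 9)); s_k = R·t_k = k*(2*k - 11)/(2*(k + 2)).
Verify: (k**2 + 5*k - 9)/(k**2 + 5*k + 6) matches t_k.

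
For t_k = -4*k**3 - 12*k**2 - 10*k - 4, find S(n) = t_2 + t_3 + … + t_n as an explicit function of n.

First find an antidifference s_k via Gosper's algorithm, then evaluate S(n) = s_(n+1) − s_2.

S(n) = -n**4 - 6*n**3 - 12*n**2 - 11*n + 30

r(k) = (2*k**3 + 12*k**2 + 23*k + 15)/(2*k**3 + 6*k**2 + 5*k + 2) after simplifying.
A = 1, B = 1, C = k**3 + 3*k**2 + 5*k/2 + 1.
Key eq: (1)·f(k+1) = (1)·f(k) + (k**3 + 3*k**2 + 5*k/2 + 1).
Bound: deg f ≤ 4.
Match coefficients ⇒ f(k) = k*(k**3 + 2*k**2 + 1)/4.
Then R = B(k−1)f/C = k*(k**3 + 2*k**2 + 1)/(2*(k + 2)*(2*k**2 + 2*k + 1)), so s_k = R(k)·t_k = -k**4 - 2*k**3 - k.
Verify: -4*k**3 - 12*k**2 - 10*k - 4 matches t_k.
Σ_(k=2)^n t_k = s_(n+1) − s_(2) = (-n**4 - 6*n**3 - 12*n**2 - 11*n - 4) − (-34), i.e. -n**4 - 6*n**3 - 12*n**2 - 11*n + 30.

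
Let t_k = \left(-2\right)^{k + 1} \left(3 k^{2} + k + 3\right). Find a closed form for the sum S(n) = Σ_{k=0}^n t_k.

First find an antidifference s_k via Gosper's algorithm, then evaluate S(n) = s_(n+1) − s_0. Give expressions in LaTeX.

The ratio is 2*(-3*k**2 - 7*k - 7)/(3*k**2 + k + 3).
Factor: A=-2; B=1; C=k**2 + k/3 + 1.
Key eq: (-2)·f(k+1) = (1)·f(k) + (k**2 + k/3 + 1).
Degrees (0,0,2) ⇒ d ≤ 2.
Solve for f: f(k) = -(k**2 - k + 1)/3 (degree 2 ≤ 2).
R(k) = B(k−1)·f(k)/C(k) = -(k**2 - k + 1)/(3*k**2 + k + 3); s_k = R·t_k = (-2)**(k + 1)*(-k**2 + k - 1).
Verify: (-2)**(k + 1)*(3*k**2 + k + 3) matches t_k.
Telescope: S(n) = s_(n+1) − s_(0) = (-2)**(n + 2)*(-n**2 - n - 1) − (2) = -4*(-2)**n*n**2 - 4*(-2)**n*n - 4*(-2)**n - 2.

S(n) = - 4 \left(-2\right)^{n} n^{2} - 4 \left(-2\right)^{n} n - 4 \left(-2\right)^{n} - 2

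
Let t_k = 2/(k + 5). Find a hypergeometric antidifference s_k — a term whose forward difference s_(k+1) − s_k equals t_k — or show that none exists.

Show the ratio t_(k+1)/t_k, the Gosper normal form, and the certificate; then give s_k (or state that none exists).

The ratio is (k + 5)/(k + 6).
A = k + 5, B = k + 6, C = 1.
Solve (k + 5)·f(k+1) − (k + 5)·f(k) = 1.
Bound: deg f ≤ 0.
Write f(k) = c0. Then LHS − RHS = -1, requiring -1 = 0: contradictory. No certificate.

no hypergeometric antidifference exists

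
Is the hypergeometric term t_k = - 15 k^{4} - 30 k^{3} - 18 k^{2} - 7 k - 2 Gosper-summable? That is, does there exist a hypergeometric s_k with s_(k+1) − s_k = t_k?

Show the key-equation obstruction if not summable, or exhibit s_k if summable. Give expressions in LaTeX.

Yes. s_k = k \left(- 3 k^{4} + 4 k^{2} - 2 k - 1\right).

Ratio r(k) = (15*k**4 + 90*k**3 + 198*k**2 + 193*k + 72)/(15*k**4 + 30*k**3 + 18*k**2 + 7*k + 2).
So A=1 and B=1, with C=k**4 + 2*k**3 + 6*k**2/5 + 7*k/15 + 2/15.
Set up (1)·f(k+1) − (1)·f(k) − (k**4 + 2*k**3 + 6*k**2/5 + 7*k/15 + 2/15) = 0.
From deg A=0, deg B=0, deg C=4: d=5.
Solve for f: f(k) = k*(3*k**4 - 4*k**2 + 2*k + 1)/15 (degree 5 ≤ 5).
R(k) = B(k−1)·f(k)/C(k) = k*(3*k**4 - 4*k**2 + 2*k + 1)/(15*k**4 + 30*k**3 + 18*k**2 + 7*k + 2); s_k = R·t_k = k*(-3*k**4 + 4*k**2 - 2*k - 1).
Check: Δs_k = -15*k**4 - 30*k**3 - 18*k**2 - 7*k - 2. ✓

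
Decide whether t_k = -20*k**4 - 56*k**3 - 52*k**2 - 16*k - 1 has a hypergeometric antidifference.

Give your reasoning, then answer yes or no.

Yes. s_k = k*(-4*k**4 - 4*k**3 + 4*k**2 + 4*k - 1).

The ratio is (20*k**4 + 136*k**3 + 340*k**2 + 368*k + 145)/(20*k**4 + 56*k**3 + 52*k**2 + 16*k + 1).
Normal form (A,B,C) = (1, 1, k**4 + 14*k**3/5 + 13*k**2/5 + 4*k/5 + 1/20).
Set up (1)·f(k+1) − (1)·f(k) − (k**4 + 14*k**3/5 + 13*k**2/5 + 4*k/5 + 1/20) = 0.
d = 5 from the (0,0,4) case.
Solving with deg f ≤ 5: f(k) = k*(4*k**4 + 4*k**3 - 4*k**2 - 4*k + 1)/20.
Get s_k = R·t_k = k*(-4*k**4 - 4*k**3 + 4*k**2 + 4*k - 1) with R(k) = B(k−1)f(k)/C(k) = k*(4*k**4 + 4*k**3 - 4*k**2 - 4*k + 1)/(20*k**4 + 56*k**3 + 52*k**2 + 16*k + 1).
Verify: -20*k**4 - 56*k**3 - 52*k**2 - 16*k - 1 matches t_k.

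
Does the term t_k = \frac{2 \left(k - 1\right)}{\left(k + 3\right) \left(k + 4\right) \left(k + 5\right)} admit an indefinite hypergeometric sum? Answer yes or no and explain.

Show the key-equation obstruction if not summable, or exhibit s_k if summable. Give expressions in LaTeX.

t_(k+1)/t_k = k*(k + 3)/((k - 1)*(k + 6)).
So A=k + 3 and B=k + 6, with C=k - 1.
Need (k + 3)·f(k+1) − (k + 5)·f(k) = k - 1.
Degrees (1,1,1) ⇒ d ≤ 2.
Solving with deg f ≤ 2: f(k) = k*(k - 5)/12.
So s_k = (B(k−1)f/C)·t_k = (k*(k - 5)*(k + 5)/(12*(k - 1)))·t_k = k*(k - 5)/(6*(k + 3)*(k + 4)).
Verify: 2*(k - 1)/(k**3 + 12*k**2 + 47*k + 60) matches t_k.

Yes. s_k = \frac{k \left(k - 5\right)}{6 \left(k + 3\right) \left(k + 4\right)}.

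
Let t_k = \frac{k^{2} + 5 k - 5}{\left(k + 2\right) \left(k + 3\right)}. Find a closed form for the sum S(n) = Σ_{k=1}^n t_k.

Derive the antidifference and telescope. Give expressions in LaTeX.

Ratio r(k) = (k + 2)*(5*k + (k + 1)**2)/((k + 4)*(k**2 + 5*k - 5)).
Take A(k)=k + 2, B(k)=k + 4, C(k)=k**2 + 5*k - 5.
Key eq: (k + 2)·f(k+1) = (k + 3)·f(k) + (k**2 + 5*k - 5).
From deg A=1, deg B=1, deg C=2: d=2.
A polynomial solution: f(k) = k*(2*k - 7)/2.
Then R = B(k−1)f/C = k*(k + 3)*(2*k - 7)/(2*(k**2 + 5*k - 5)), so s_k = R(k)·t_k = k*(2*k - 7)/(2*(k + 2)).
s_(k+1) − s_k = (k**2 + 5*k - 5)/(k**2 + 5*k + 6) = t_k.
s_(n+1) = (2*n**2 - 3*n - 5)/(2*(n + 3)) and s_(1) = -5/6, so S(n) = n*(3*n - 2)/(3*(n + 3)).

S(n) = \frac{n \left(3 n - 2\right)}{3 \left(n + 3\right)}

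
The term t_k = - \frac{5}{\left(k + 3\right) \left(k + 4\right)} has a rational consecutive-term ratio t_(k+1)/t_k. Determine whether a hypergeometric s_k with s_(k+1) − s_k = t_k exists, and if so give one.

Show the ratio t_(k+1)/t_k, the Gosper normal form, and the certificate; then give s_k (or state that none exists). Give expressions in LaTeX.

Step 1: r(k) = (k + 3)/(k + 5).
Normal form (A,B,C) = (k + 3, k + 5, 1).
Key eq: (k + 3)·f(k+1) = (k + 4)·f(k) + (1).
From deg A=1, deg B=1, deg C=0: d=1.
A polynomial solution: f(k) = k/3.
Certificate R = B(k−1)f/C = k*(k + 4)/3 gives s_k = -5*k/(3*k + 9).
Δs = -5/(k**2 + 7*k + 12), as required.

s_k = - \frac{5 k}{3 k + 9}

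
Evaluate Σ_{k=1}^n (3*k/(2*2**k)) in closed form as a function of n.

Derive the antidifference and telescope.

Compute t_(k+1)/t_k: get (k + 1)/(2*k).
Normal form (A,B,C) = (1/2, 1, k).
Need (1/2)·f(k+1) − (1)·f(k) = k.
d = 1 from the (0,0,1) case.
Match coefficients ⇒ f(k) = -2*(k + 1).
So s_k = (B(k−1)f/C)·t_k = (-2*(k + 1)/k)·t_k = 3*(-k - 1)/2**k.
s_(k+1) − s_k = 3*k/(2*2**k) = t_k.
s_(n+1) = 3*2**(-n - 1)*(-n - 2) and s_(1) = -3, so S(n) = 3*(2*2**n - n - 2)/(2*2**n).

S(n) = 3*(2*2**n - n - 2)/(2*2**n)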